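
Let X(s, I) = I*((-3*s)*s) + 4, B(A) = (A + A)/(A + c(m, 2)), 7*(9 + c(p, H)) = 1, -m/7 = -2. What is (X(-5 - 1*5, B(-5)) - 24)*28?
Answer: -642320/97 ≈ -6621.9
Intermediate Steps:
m = 14 (m = -7*(-2) = 14)
c(p, H) = -62/7 (c(p, H) = -9 + (⅐)*1 = -9 + ⅐ = -62/7)
B(A) = 2*A/(-62/7 + A) (B(A) = (A + A)/(A - 62/7) = (2*A)/(-62/7 + A) = 2*A/(-62/7 + A))
X(s, I) = 4 - 3*I*s² (X(s, I) = I*(-3*s²) + 4 = -3*I*s² + 4 = 4 - 3*I*s²)
(X(-5 - 1*5, B(-5)) - 24)*28 = ((4 - 3*14*(-5)/(-62 + 7*(-5))*(-5 - 1*5)²) - 24)*28 = ((4 - 3*14*(-5)/(-62 - 35)*(-5 - 5)²) - 24)*28 = ((4 - 3*14*(-5)/(-97)*(-10)²) - 24)*28 = ((4 - 3*14*(-5)*(-1/97)*100) - 24)*28 = ((4 - 3*70/97*100) - 24)*28 = ((4 - 21000/97) - 24)*28 = (-20612/97 - 24)*28 = -22940/97*28 = -642320/97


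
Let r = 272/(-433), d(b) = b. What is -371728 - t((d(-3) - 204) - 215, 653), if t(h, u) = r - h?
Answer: -161140678/433 ≈ -3.7215e+5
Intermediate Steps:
r = -272/433 (r = 272*(-1/433) = -272/433 ≈ -0.62818)
t(h, u) = -272/433 - h
-371728 - t((d(-3) - 204) - 215, 653) = -371728 - (-272/433 - ((-3 - 204) - 215)) = -371728 - (-272/433 - (-207 - 215)) = -371728 - (-272/433 - 1*(-422)) = -371728 - (-272/433 + 422) = -371728 - 1*182454/433 = -371728 - 182454/433 = -161140678/433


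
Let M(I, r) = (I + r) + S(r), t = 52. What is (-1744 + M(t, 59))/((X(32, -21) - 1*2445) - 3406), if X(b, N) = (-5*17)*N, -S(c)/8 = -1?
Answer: 1625/4066 ≈ 0.39966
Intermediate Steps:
S(c) = 8 (S(c) = -8*(-1) = 8)
M(I, r) = 8 + I + r (M(I, r) = (I + r) + 8 = 8 + I + r)
X(b, N) = -85*N
(-1744 + M(t, 59))/((X(32, -21) - 1*2445) - 3406) = (-1744 + (8 + 52 + 59))/((-85*(-21) - 1*2445) - 3406) = (-1744 + 119)/((1785 - 2445) - 3406) = -1625/(-660 - 3406) = -1625/(-4066) = -1625*(-1/4066) = 1625/4066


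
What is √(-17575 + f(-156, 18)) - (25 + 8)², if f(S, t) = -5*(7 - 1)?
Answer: -1089 + I*√17605 ≈ -1089.0 + 132.68*I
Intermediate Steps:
f(S, t) = -30 (f(S, t) = -5*6 = -30)
√(-17575 + f(-156, 18)) - (25 + 8)² = √(-17575 - 30) - (25 + 8)² = √(-17605) - 1*33² = I*√17605 - 1*1089 = I*√17605 - 1089 = -1089 + I*√17605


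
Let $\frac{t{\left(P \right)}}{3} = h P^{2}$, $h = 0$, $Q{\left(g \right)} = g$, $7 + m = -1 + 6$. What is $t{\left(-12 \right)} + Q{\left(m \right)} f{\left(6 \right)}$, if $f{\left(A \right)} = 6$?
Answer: $-12$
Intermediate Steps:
$m = -2$ ($m = -7 + \left(-1 + 6\right) = -7 + 5 = -2$)
$t{\left(P \right)} = 0$ ($t{\left(P \right)} = 3 \cdot 0 P^{2} = 3 \cdot 0 = 0$)
$t{\left(-12 \right)} + Q{\left(m \right)} f{\left(6 \right)} = 0 - 12 = -12$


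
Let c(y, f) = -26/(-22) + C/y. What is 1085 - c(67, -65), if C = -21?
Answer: 799005/737 ≈ 1084.1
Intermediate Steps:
c(y, f) = 13/11 - 21/y (c(y, f) = -26/(-22) - 21/y = -26*(-1/22) - 21/y = 13/11 - 21/y)
1085 - c(67, -65) = 1085 - (13/11 - 21/67) = 1085 - 1*640/737 = 1085 - 640/737 = 799005/737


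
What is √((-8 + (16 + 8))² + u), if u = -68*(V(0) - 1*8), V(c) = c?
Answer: 20*√2 ≈ 28.284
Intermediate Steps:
u = 544 (u = -68*(0 - 1*8) = -68*(0 - 8) = -68*(-8) = 544)
√((-8 + (16 + 8))² + u) = √((-8 + (16 + 8))² + 544) = √((-8 + 24)² + 544) = √(16² + 544) = √(256 + 544) = √800 = 20*√2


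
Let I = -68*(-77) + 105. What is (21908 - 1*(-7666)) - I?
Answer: 24233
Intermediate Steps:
I = 5341 (I = 5236 + 105 = 5341)
(21908 - 1*(-7666)) - I = (21908 - 1*(-7666)) - 1*5341 = (21908 + 7666) - 5341 = 29574 - 5341 = 24233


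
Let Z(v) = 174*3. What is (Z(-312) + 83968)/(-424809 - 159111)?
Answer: -8449/58392 ≈ -0.14469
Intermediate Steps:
Z(v) = 522
(Z(-312) + 83968)/(-424809 - 159111) = (522 + 83968)/(-424809 - 159111) = 84490/(-583920) = 84490*(-1/583920) = -8449/58392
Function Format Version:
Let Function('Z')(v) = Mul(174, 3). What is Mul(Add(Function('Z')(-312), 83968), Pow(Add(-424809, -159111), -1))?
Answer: Rational(-8449, 58392) ≈ -0.14469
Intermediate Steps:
Function('Z')(v) = 522
Mul(Add(Function('Z')(-312), 83968), Pow(Add(-424809, -159111), -1)) = Mul(Add(522, 83968), Pow(Add(-424809, -159111), -1)) = Mul(84490, Pow(-583920, -1)) = Mul(84490, Rational(-1, 583920)) = Rational(-8449, 58392)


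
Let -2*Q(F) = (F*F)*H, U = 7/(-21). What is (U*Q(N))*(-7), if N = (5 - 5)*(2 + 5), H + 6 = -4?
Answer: 0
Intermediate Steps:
H = -10 (H = -6 - 4 = -10)
U = -⅓ (U = 7*(-1/21) = -⅓ ≈ -0.33333)
N = 0 (N = 0*7 = 0)
Q(F) = 5*F² (Q(F) = -F*F*(-10)/2 = -F²*(-10)/2 = -(-5)*F² = 5*F²)
(U*Q(N))*(-7) = -5*0²/3*(-7) = -5*0/3*(-7) = -⅓*0*(-7) = 0*(-7) = 0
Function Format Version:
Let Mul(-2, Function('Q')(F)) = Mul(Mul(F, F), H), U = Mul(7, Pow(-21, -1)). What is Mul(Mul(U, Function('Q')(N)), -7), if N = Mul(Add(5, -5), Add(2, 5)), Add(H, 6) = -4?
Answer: 0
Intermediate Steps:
H = -10 (H = Add(-6, -4) = -10)
U = Rational(-1, 3) (U = Mul(7, Rational(-1, 21)) = Rational(-1, 3) ≈ -0.33333)
N = 0 (N = Mul(0, 7) = 0)
Function('Q')(F) = Mul(5, Pow(F, 2)) (Function('Q')(F) = Mul(Rational(-1, 2), Mul(Mul(F, F), -10)) = Mul(Rational(-1, 2), Mul(Pow(F, 2), -10)) = Mul(Rational(-1, 2), Mul(-10, Pow(F, 2))) = Mul(5, Pow(F, 2)))
Mul(Mul(U, Function('Q')(N)), -7) = Mul(Mul(Rational(-1, 3), Mul(5, Pow(0, 2))), -7) = Mul(Mul(Rational(-1, 3), Mul(5, 0)), -7) = Mul(Mul(Rational(-1, 3), 0), -7) = Mul(0, -7) = 0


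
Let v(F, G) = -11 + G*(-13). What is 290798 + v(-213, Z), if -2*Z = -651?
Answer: 573111/2 ≈ 2.8656e+5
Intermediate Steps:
Z = 651/2 (Z = -½*(-651) = 651/2 ≈ 325.50)
v(F, G) = -11 - 13*G
290798 + v(-213, Z) = 290798 + (-11 - 13*651/2) = 290798 + (-11 - 8463/2) = 290798 - 8485/2 = 573111/2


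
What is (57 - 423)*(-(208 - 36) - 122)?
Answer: 107604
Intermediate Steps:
(57 - 423)*(-(208 - 36) - 122) = -366*(-1*172 - 122) = -366*(-172 - 122) = -366*(-294) = 107604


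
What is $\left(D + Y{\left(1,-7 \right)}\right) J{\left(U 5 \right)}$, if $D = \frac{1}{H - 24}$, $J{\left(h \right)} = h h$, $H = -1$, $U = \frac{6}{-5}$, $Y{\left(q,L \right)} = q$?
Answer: $\frac{864}{25} \approx 34.56$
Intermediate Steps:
$U = - \frac{6}{5}$ ($U = 6 \left(- \frac{1}{5}\right) = - \frac{6}{5} \approx -1.2$)
$J{\left(h \right)} = h^{2}$
$D = - \frac{1}{25}$ ($D = \frac{1}{-1 - 24} = \frac{1}{-25} = - \frac{1}{25} \approx -0.04$)
$\left(D + Y{\left(1,-7 \right)}\right) J{\left(U 5 \right)} = \left(- \frac{1}{25} + 1\right) \left(\left(- \frac{6}{5}\right) 5\right)^{2} = \frac{24 \left(-6\right)^{2}}{25} = \frac{24}{25} \cdot 36 = \frac{864}{25}$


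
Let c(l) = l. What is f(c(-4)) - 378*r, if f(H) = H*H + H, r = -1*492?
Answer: 185988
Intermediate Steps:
r = -492
f(H) = H + H² (f(H) = H² + H = H + H²)
f(c(-4)) - 378*r = -4*(1 - 4) - 378*(-492) = -4*(-3) + 185976 = 12 + 185976 = 185988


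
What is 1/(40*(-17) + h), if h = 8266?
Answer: 1/7586 ≈ 0.00013182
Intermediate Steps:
1/(40*(-17) + h) = 1/(40*(-17) + 8266) = 1/(-680 + 8266) = 1/7586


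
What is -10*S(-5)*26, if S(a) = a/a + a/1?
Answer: 1040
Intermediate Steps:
S(a) = 1 + a (S(a) = 1 + a*1 = 1 + a)
-10*S(-5)*26 = -10*(1 - 5)*26 = -10*(-4)*26 = 40*26 = 1040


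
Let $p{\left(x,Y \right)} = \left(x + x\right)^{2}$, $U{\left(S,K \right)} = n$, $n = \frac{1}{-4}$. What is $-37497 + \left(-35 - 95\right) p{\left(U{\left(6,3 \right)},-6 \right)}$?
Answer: $- \frac{75059}{2} \approx -37530.0$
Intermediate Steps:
$n = - \frac{1}{4} \approx -0.25$
$U{\left(S,K \right)} = - \frac{1}{4}$
$p{\left(x,Y \right)} = 4 x^{2}$ ($p{\left(x,Y \right)} = \left(2 x\right)^{2} = 4 x^{2}$)
$-37497 + \left(-35 - 95\right) p{\left(U{\left(6,3 \right)},-6 \right)} = -37497 + \left(-35 - 95\right) 4 \left(- \frac{1}{4}\right)^{2} = -37497 - 130 \cdot 4 \cdot \frac{1}{16} = -37497 - \frac{65}{2} = - \frac{75059}{2}$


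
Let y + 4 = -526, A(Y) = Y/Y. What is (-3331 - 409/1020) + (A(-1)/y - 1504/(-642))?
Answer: -6418894111/1928140 ≈ -3329.1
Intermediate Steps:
A(Y) = 1
y = -530 (y = -4 - 526 = -530)
(-3331 - 409/1020) + (A(-1)/y - 1504/(-642)) = (-3331 - 409/1020) + (1/(-530) - 1504/(-642)) = (-3331 - 409*1/1020) + (1*(-1/530) - 1504*(-1/642)) = (-3331 - 409/1020) + (-1/530 + 752/321) = -3398029/1020 + 398239/170130 = -6418894111/1928140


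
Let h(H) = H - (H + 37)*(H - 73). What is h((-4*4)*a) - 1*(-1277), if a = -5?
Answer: 538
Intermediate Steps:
h(H) = H - (-73 + H)*(37 + H) (h(H) = H - (37 + H)*(-73 + H) = H - (-73 + H)*(37 + H))
h((-4*4)*a) - 1*(-1277) = (2701 - (-4*4*(-5))² + 37*(-4*4*(-5))) - 1*(-1277) = (2701 - (-16*(-5))² + 37*(-16*(-5))) + 1277 = (2701 - 1*80² + 37*80) + 1277 = (2701 - 1*6400 + 2960) + 1277 = (2701 - 6400 + 2960) + 1277 = -739 + 1277 = 538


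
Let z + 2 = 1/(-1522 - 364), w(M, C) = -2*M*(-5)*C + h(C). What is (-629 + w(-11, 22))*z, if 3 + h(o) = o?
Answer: 5716095/943 ≈ 6061.6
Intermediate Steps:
h(o) = -3 + o
w(M, C) = -3 + C + 10*C*M (w(M, C) = -2*M*(-5)*C + (-3 + C) = -2*(-5*M)*C + (-3 + C) = -(-10)*C*M + (-3 + C) = 10*C*M + (-3 + C) = -3 + C + 10*C*M)
z = -3773/1886 (z = -2 + 1/(-1522 - 364) = -2 + 1/(-1886) = -2 - 1/1886 = -3773/1886 ≈ -2.0005)
(-629 + w(-11, 22))*z = (-629 + (-3 + 22 + 10*22*(-11)))*(-3773/1886) = (-629 + (-3 + 22 - 2420))*(-3773/1886) = (-629 - 2401)*(-3773/1886) = -3030*(-3773/1886) = 5716095/943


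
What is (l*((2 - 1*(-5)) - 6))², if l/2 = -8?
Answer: 256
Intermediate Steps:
l = -16 (l = 2*(-8) = -16)
(l*((2 - 1*(-5)) - 6))² = (-16*((2 - 1*(-5)) - 6))² = (-16*((2 + 5) - 6))² = (-16*(7 - 6))² = (-16*1)² = (-16)² = 256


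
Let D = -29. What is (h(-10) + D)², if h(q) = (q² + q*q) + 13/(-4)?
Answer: 450241/16 ≈ 28140.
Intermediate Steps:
h(q) = -13/4 + 2*q² (h(q) = (q² + q²) + 13*(-¼) = 2*q² - 13/4 = -13/4 + 2*q²)
(h(-10) + D)² = ((-13/4 + 2*(-10)²) - 29)² = ((-13/4 + 2*100) - 29)² = ((-13/4 + 200) - 29)² = (787/4 - 29)² = (671/4)² = 450241/16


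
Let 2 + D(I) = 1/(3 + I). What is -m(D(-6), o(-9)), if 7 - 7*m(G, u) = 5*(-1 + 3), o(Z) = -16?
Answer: 3/7 ≈ 0.42857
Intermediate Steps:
D(I) = -2 + 1/(3 + I)
m(G, u) = -3/7 (m(G, u) = 1 - 5*(-1 + 3)/7 = 1 - 5*2/7 = 1 - ⅐*10 = 1 - 10/7 = -3/7)
-m(D(-6), o(-9)) = -1*(-3/7) = 3/7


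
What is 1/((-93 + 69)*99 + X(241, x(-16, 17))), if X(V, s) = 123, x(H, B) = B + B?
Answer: -1/2253 ≈ -0.00044385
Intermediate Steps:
x(H, B) = 2*B
1/((-93 + 69)*99 + X(241, x(-16, 17))) = 1/((-93 + 69)*99 + 123) = 1/(-24*99 + 123) = 1/(-2376 + 123) = 1/(-2253) = -1/2253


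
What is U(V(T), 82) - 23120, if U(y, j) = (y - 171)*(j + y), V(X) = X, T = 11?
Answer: -38000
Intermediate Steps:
U(y, j) = (-171 + y)*(j + y)
U(V(T), 82) - 23120 = (11² - 171*82 - 171*11 + 82*11) - 23120 = (121 - 14022 - 1881 + 902) - 23120 = -14880 - 23120 = -38000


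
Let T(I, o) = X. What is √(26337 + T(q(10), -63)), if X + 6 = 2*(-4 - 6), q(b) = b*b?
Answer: √26311 ≈ 162.21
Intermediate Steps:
q(b) = b²
X = -26 (X = -6 + 2*(-4 - 6) = -6 + 2*(-10) = -6 - 20 = -26)
T(I, o) = -26
√(26337 + T(q(10), -63)) = √(26337 - 26) = √26311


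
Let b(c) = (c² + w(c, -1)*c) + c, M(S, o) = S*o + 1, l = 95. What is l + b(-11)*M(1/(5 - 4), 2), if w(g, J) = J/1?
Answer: 458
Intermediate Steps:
M(S, o) = 1 + S*o
w(g, J) = J (w(g, J) = J*1 = J)
b(c) = c² (b(c) = (c² - c) + c = c²)
l + b(-11)*M(1/(5 - 4), 2) = 95 + (-11)²*(1 + 2/(5 - 4)) = 95 + 121*(1 + 2/1) = 95 + 121*(1 + 1*2) = 95 + 121*(1 + 2) = 95 + 121*3 = 95 + 363 = 458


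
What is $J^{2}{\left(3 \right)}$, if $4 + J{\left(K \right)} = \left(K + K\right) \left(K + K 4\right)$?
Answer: $7396$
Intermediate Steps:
$J{\left(K \right)} = -4 + 10 K^{2}$ ($J{\left(K \right)} = -4 + \left(K + K\right) \left(K + K 4\right) = -4 + 2 K \left(K + 4 K\right) = -4 + 2 K 5 K = -4 + 10 K^{2}$)
$J^{2}{\left(3 \right)} = \left(-4 + 10 \cdot 3^{2}\right)^{2} = \left(-4 + 10 \cdot 9\right)^{2} = \left(-4 + 90\right)^{2} = 86^{2} = 7396$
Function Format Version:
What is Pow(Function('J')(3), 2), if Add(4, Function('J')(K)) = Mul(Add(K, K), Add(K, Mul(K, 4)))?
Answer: 7396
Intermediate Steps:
Function('J')(K) = Add(-4, Mul(10, Pow(K, 2))) (Function('J')(K) = Add(-4, Mul(Add(K, K), Add(K, Mul(K, 4)))) = Add(-4, Mul(Mul(2, K), Add(K, Mul(4, K)))) = Add(-4, Mul(Mul(2, K), Mul(5, K))) = Add(-4, Mul(10, Pow(K, 2))))
Pow(Function('J')(3), 2) = Pow(Add(-4, Mul(10, Pow(3, 2))), 2) = Pow(Add(-4, Mul(10, 9)), 2) = Pow(Add(-4, 90), 2) = Pow(86, 2) = 7396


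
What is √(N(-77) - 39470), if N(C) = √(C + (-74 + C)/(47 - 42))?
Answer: √(-986750 + 10*I*√670)/5 ≈ 0.026058 + 198.67*I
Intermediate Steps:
N(C) = √(-74/5 + 6*C/5) (N(C) = √(C + (-74 + C)/5) = √(C + (-74 + C)*(⅕)) = √(C + (-74/5 + C/5)) = √(-74/5 + 6*C/5))
√(N(-77) - 39470) = √(√(-370 + 30*(-77))/5 - 39470) = √(√(-370 - 2310)/5 - 39470) = √(√(-2680)/5 - 39470) = √((2*I*√670)/5 - 39470) = √(2*I*√670/5 - 39470) = √(-39470 + 2*I*√670/5)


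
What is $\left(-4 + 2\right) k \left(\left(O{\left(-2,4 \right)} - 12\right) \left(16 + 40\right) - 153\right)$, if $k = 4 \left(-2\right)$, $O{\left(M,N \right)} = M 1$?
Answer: $-14992$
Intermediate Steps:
$O{\left(M,N \right)} = M$
$k = -8$
$\left(-4 + 2\right) k \left(\left(O{\left(-2,4 \right)} - 12\right) \left(16 + 40\right) - 153\right) = \left(-4 + 2\right) \left(-8\right) \left(\left(-2 - 12\right) \left(16 + 40\right) - 153\right) = \left(-2\right) \left(-8\right) \left(\left(-14\right) 56 - 153\right) = 16 \left(-784 - 153\right) = 16 \left(-937\right) = -14992$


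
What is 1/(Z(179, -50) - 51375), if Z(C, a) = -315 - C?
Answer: -1/51869 ≈ -1.9279e-5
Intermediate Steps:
1/(Z(179, -50) - 51375) = 1/((-315 - 1*179) - 51375) = 1/((-315 - 179) - 51375) = 1/(-494 - 51375) = 1/(-51869) = -1/51869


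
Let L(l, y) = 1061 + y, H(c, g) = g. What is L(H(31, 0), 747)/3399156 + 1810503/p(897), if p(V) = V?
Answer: 512848646437/254086911 ≈ 2018.4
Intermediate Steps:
L(H(31, 0), 747)/3399156 + 1810503/p(897) = (1061 + 747)/3399156 + 1810503/897 = 1808*(1/3399156) + 1810503*(1/897) = 452/849789 + 603501/299 = 512848646437/254086911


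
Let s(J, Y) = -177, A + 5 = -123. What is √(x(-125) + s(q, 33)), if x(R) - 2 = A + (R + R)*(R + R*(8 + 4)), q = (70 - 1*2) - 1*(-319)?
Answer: √405947 ≈ 637.14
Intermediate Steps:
A = -128 (A = -5 - 123 = -128)
q = 387 (q = (70 - 2) + 319 = 68 + 319 = 387)
x(R) = -126 + 26*R² (x(R) = 2 + (-128 + (R + R)*(R + R*(8 + 4))) = 2 + (-128 + (2*R)*(R + R*12)) = 2 + (-128 + (2*R)*(R + 12*R)) = 2 + (-128 + (2*R)*(13*R)) = 2 + (-128 + 26*R²) = -126 + 26*R²)
√(x(-125) + s(q, 33)) = √((-126 + 26*(-125)²) - 177) = √((-126 + 26*15625) - 177) = √((-126 + 406250) - 177) = √(406124 - 177) = √405947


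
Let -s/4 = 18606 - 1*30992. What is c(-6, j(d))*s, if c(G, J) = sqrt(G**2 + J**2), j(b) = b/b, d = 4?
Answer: 49544*sqrt(37) ≈ 3.0136e+5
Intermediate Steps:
j(b) = 1
s = 49544 (s = -4*(18606 - 1*30992) = -4*(18606 - 30992) = -4*(-12386) = 49544)
c(-6, j(d))*s = sqrt((-6)**2 + 1**2)*49544 = sqrt(36 + 1)*49544 = sqrt(37)*49544 = 49544*sqrt(37)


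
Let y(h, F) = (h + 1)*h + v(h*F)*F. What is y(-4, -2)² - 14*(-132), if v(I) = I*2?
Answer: 2248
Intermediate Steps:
v(I) = 2*I
y(h, F) = h*(1 + h) + 2*h*F² (y(h, F) = (h + 1)*h + (2*(h*F))*F = (1 + h)*h + (2*(F*h))*F = h*(1 + h) + (2*F*h)*F = h*(1 + h) + 2*h*F²)
y(-4, -2)² - 14*(-132) = (-4*(1 - 4 + 2*(-2)²))² - 14*(-132) = (-4*(1 - 4 + 2*4))² + 1848 = (-4*(1 - 4 + 8))² + 1848 = (-4*5)² + 1848 = (-20)² + 1848 = 400 + 1848 = 2248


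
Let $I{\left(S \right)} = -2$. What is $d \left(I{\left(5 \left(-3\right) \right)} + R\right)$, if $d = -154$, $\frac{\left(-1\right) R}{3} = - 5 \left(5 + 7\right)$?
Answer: $-27412$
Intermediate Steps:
$R = 180$ ($R = - 3 \left(- 5 \left(5 + 7\right)\right) = - 3 \left(\left(-5\right) 12\right) = \left(-3\right) \left(-60\right) = 180$)
$d \left(I{\left(5 \left(-3\right) \right)} + R\right) = - 154 \left(-2 + 180\right) = \left(-154\right) 178 = -27412$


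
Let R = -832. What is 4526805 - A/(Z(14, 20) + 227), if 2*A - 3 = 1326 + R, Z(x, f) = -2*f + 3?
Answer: 1720185403/380 ≈ 4.5268e+6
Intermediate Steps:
Z(x, f) = 3 - 2*f
A = 497/2 (A = 3/2 + (1326 - 832)/2 = 3/2 + (½)*494 = 3/2 + 247 = 497/2 ≈ 248.50)
4526805 - A/(Z(14, 20) + 227) = 4526805 - 497/(2*((3 - 2*20) + 227)) = 4526805 - 497/(2*((3 - 40) + 227)) = 4526805 - 497/(2*(-37 + 227)) = 4526805 - 497/(2*190) = 4526805 - 1*497/380 = 4526805 - 497/380 = 1720185403/380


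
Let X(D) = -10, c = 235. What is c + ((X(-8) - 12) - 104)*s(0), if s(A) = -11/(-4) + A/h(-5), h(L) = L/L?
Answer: -223/2 ≈ -111.50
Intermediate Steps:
h(L) = 1
s(A) = 11/4 + A (s(A) = -11/(-4) + A/1 = -11*(-¼) + A*1 = 11/4 + A)
c + ((X(-8) - 12) - 104)*s(0) = 235 + ((-10 - 12) - 104)*(11/4 + 0) = 235 + (-22 - 104)*(11/4) = 235 - 126*11/4 = 235 - 693/2 = -223/2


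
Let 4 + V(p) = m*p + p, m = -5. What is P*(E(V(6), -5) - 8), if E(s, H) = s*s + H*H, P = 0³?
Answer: 0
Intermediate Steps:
V(p) = -4 - 4*p (V(p) = -4 + (-5*p + p) = -4 - 4*p)
P = 0
E(s, H) = H² + s² (E(s, H) = s² + H² = H² + s²)
P*(E(V(6), -5) - 8) = 0*(((-5)² + (-4 - 4*6)²) - 8) = 0*((25 + (-4 - 24)²) - 8) = 0*((25 + (-28)²) - 8) = 0*((25 + 784) - 8) = 0*(809 - 8) = 0*801 = 0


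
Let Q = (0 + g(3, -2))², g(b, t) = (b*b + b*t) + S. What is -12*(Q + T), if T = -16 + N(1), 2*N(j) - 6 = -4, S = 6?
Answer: -792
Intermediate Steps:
g(b, t) = 6 + b² + b*t (g(b, t) = (b*b + b*t) + 6 = (b² + b*t) + 6 = 6 + b² + b*t)
Q = 81 (Q = (0 + (6 + 3² + 3*(-2)))² = (0 + (6 + 9 - 6))² = (0 + 9)² = 9² = 81)
N(j) = 1 (N(j) = 3 + (½)*(-4) = 3 - 2 = 1)
T = -15 (T = -16 + 1 = -15)
-12*(Q + T) = -12*(81 - 15) = -12*66 = -792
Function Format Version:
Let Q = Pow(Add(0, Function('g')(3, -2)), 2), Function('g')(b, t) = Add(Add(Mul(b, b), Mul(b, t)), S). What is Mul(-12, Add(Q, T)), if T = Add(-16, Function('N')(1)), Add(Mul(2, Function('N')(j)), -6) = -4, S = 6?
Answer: -792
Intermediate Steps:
Function('g')(b, t) = Add(6, Pow(b, 2), Mul(b, t)) (Function('g')(b, t) = Add(Add(Mul(b, b), Mul(b, t)), 6) = Add(Add(Pow(b, 2), Mul(b, t)), 6) = Add(6, Pow(b, 2), Mul(b, t)))
Q = 81 (Q = Pow(Add(0, Add(6, Pow(3, 2), Mul(3, -2))), 2) = Pow(Add(0, Add(6, 9, -6)), 2) = Pow(Add(0, 9), 2) = Pow(9, 2) = 81)
Function('N')(j) = 1 (Function('N')(j) = Add(3, Mul(Rational(1, 2), -4)) = Add(3, -2) = 1)
T = -15 (T = Add(-16, 1) = -15)
Mul(-12, Add(Q, T)) = Mul(-12, Add(81, -15)) = Mul(-12, 66) = -792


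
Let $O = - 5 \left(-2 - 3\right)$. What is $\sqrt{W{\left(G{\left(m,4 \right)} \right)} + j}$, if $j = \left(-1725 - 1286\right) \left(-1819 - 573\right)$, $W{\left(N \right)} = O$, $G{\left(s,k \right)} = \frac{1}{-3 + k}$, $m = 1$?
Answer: $\sqrt{7202337} \approx 2683.7$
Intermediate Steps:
$O = 25$ ($O = \left(-5\right) \left(-5\right) = 25$)
$W{\left(N \right)} = 25$
$j = 7202312$ ($j = \left(-3011\right) \left(-2392\right) = 7202312$)
$\sqrt{W{\left(G{\left(m,4 \right)} \right)} + j} = \sqrt{25 + 7202312} = \sqrt{7202337}$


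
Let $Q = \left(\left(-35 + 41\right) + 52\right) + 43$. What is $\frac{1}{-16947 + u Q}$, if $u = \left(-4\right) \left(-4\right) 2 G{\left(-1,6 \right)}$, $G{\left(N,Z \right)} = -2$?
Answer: $- \frac{1}{23411} \approx -4.2715 \cdot 10^{-5}$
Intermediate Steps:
$u = -64$ ($u = \left(-4\right) \left(-4\right) 2 \left(-2\right) = 16 \cdot 2 \left(-2\right) = 32 \left(-2\right) = -64$)
$Q = 101$ ($Q = \left(6 + 52\right) + 43 = 58 + 43 = 101$)
$\frac{1}{-16947 + u Q} = \frac{1}{-16947 - 6464} = \frac{1}{-23411} = - \frac{1}{23411}$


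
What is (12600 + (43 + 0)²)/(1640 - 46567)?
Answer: -14449/44927 ≈ -0.32161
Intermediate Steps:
(12600 + (43 + 0)²)/(1640 - 46567) = (12600 + 43²)/(-44927) = (12600 + 1849)*(-1/44927) = 14449*(-1/44927) = -14449/44927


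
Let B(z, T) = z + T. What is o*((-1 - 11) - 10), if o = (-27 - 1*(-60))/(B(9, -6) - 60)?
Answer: 242/19 ≈ 12.737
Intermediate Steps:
B(z, T) = T + z
o = -11/19 (o = (-27 - 1*(-60))/((-6 + 9) - 60) = (-27 + 60)/(3 - 60) = 33/(-57) = 33*(-1/57) = -11/19 ≈ -0.57895)
o*((-1 - 11) - 10) = -11*((-1 - 11) - 10)/19 = -11*(-12 - 10)/19 = -11/19*(-22) = 242/19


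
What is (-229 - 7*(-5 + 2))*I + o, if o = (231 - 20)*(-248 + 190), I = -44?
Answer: -3086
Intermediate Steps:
o = -12238 (o = 211*(-58) = -12238)
(-229 - 7*(-5 + 2))*I + o = (-229 - 7*(-5 + 2))*(-44) - 12238 = (-229 - 7*(-3))*(-44) - 12238 = (-229 + 21)*(-44) - 12238 = -208*(-44) - 12238 = 9152 - 12238 = -3086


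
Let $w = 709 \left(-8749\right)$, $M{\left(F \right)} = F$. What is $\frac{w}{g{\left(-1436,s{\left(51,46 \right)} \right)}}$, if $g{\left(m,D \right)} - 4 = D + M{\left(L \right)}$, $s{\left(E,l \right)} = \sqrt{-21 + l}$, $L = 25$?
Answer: $- \frac{6203041}{34} \approx -1.8244 \cdot 10^{5}$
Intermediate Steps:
$g{\left(m,D \right)} = 29 + D$ ($g{\left(m,D \right)} = 4 + \left(D + 25\right) = 4 + \left(25 + D\right) = 29 + D$)
$w = -6203041$
$\frac{w}{g{\left(-1436,s{\left(51,46 \right)} \right)}} = - \frac{6203041}{29 + \sqrt{-21 + 46}} = - \frac{6203041}{29 + \sqrt{25}} = - \frac{6203041}{29 + 5} = - \frac{6203041}{34}$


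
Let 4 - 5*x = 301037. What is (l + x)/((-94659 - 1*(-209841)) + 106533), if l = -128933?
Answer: -72746/85275 ≈ -0.85308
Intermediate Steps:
x = -301033/5 (x = ⅘ - ⅕*301037 = ⅘ - 301037/5 = -301033/5 ≈ -60207.)
(l + x)/((-94659 - 1*(-209841)) + 106533) = (-128933 - 301033/5)/((-94659 - 1*(-209841)) + 106533) = -945698/(5*((-94659 + 209841) + 106533)) = -945698/(5*(115182 + 106533)) = -945698/5/221715 = -945698/5*1/221715 = -72746/85275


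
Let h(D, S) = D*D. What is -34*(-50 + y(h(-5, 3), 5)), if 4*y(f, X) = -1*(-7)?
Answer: 3281/2 ≈ 1640.5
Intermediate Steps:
h(D, S) = D**2
y(f, X) = 7/4 (y(f, X) = (-1*(-7))/4 = (1/4)*7 = 7/4)
-34*(-50 + y(h(-5, 3), 5)) = -34*(-50 + 7/4) = -34*(-193/4) = 3281/2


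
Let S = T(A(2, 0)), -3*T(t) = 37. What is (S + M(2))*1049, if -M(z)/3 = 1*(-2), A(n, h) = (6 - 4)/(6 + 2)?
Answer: -19931/3 ≈ -6643.7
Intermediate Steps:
A(n, h) = ¼ (A(n, h) = 2/8 = 2*(⅛) = ¼)
M(z) = 6 (M(z) = -3*(-2) = 6)
T(t) = -37/3 (T(t) = -⅓*37 = -37/3)
S = -37/3 ≈ -12.333
(S + M(2))*1049 = (-37/3 + 6)*1049 = -19/3*1049 = -19931/3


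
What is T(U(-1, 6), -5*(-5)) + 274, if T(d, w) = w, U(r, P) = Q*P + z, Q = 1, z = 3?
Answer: 299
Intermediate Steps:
U(r, P) = 3 + P (U(r, P) = 1*P + 3 = P + 3 = 3 + P)
T(U(-1, 6), -5*(-5)) + 274 = -5*(-5) + 274 = 25 + 274 = 299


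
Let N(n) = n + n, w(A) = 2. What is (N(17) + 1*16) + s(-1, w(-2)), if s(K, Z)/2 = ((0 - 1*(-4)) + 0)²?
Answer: 82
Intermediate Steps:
N(n) = 2*n
s(K, Z) = 32 (s(K, Z) = 2*((0 - 1*(-4)) + 0)² = 2*((0 + 4) + 0)² = 2*(4 + 0)² = 2*4² = 2*16 = 32)
(N(17) + 1*16) + s(-1, w(-2)) = (2*17 + 1*16) + 32 = (34 + 16) + 32 = 50 + 32 = 82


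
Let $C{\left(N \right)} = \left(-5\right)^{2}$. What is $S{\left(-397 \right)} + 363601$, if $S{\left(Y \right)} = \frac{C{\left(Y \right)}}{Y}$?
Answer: $\frac{144349572}{397} \approx 3.636 \cdot 10^{5}$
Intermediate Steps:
$C{\left(N \right)} = 25$
$S{\left(Y \right)} = \frac{25}{Y}$
$S{\left(-397 \right)} + 363601 = \frac{25}{-397} + 363601 = 25 \left(- \frac{1}{397}\right) + 363601 = - \frac{25}{397} + 363601 = \frac{144349572}{397}$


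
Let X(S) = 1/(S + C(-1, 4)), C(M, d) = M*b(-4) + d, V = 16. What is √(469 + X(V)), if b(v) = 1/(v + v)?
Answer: √12158237/161 ≈ 21.658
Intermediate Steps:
b(v) = 1/(2*v)
C(M, d) = d - M/8 (C(M, d) = M*((½)/(-4)) + d = M*((½)*(-¼)) + d = M*(-⅛) + d = -M/8 + d = d - M/8)
X(S) = 1/(33/8 + S) (X(S) = 1/(S + (4 - ⅛*(-1))) = 1/(S + (4 + ⅛)) = 1/(S + 33/8) = 1/(33/8 + S))
√(469 + X(V)) = √(469 + 8/(33 + 8*16)) = √(469 + 8/(33 + 128)) = √(469 + 8/161) = √(75517/161) = √12158237/161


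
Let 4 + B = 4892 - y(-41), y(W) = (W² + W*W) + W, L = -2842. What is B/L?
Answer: -1567/2842 ≈ -0.55137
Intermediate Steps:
y(W) = W + 2*W² (y(W) = (W² + W²) + W = 2*W² + W = W + 2*W²)
B = 1567 (B = -4 + (4892 - (-41)*(1 + 2*(-41))) = -4 + (4892 - (-41)*(1 - 82)) = -4 + (4892 - (-41)*(-81)) = -4 + (4892 - 1*3321) = -4 + (4892 - 3321) = -4 + 1571 = 1567)
B/L = 1567/(-2842) = 1567*(-1/2842) = -1567/2842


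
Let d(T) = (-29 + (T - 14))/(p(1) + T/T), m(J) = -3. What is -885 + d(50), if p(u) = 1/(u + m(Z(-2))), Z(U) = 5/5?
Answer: -871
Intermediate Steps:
Z(U) = 1 (Z(U) = 5*(⅕) = 1)
p(u) = 1/(-3 + u) (p(u) = 1/(u - 3) = 1/(-3 + u))
d(T) = -86 + 2*T (d(T) = (-29 + (T - 14))/(1/(-3 + 1) + T/T) = (-29 + (-14 + T))/(1/(-2) + 1) = (-43 + T)/(-½ + 1) = (-43 + T)/(½) = (-43 + T)*2 = -86 + 2*T)
-885 + d(50) = -885 + (-86 + 2*50) = -885 + (-86 + 100) = -885 + 14 = -871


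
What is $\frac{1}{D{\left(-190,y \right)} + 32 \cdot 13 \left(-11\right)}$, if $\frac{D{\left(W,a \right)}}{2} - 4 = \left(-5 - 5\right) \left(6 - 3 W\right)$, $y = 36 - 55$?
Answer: $- \frac{1}{16088} \approx -6.2158 \cdot 10^{-5}$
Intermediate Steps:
$y = -19$
$D{\left(W,a \right)} = -112 + 60 W$ ($D{\left(W,a \right)} = 8 + 2 \left(-5 - 5\right) \left(6 - 3 W\right) = 8 + 2 \left(- 10 \left(6 - 3 W\right)\right) = 8 + 2 \left(-60 + 30 W\right) = 8 + \left(-120 + 60 W\right) = -112 + 60 W$)
$\frac{1}{D{\left(-190,y \right)} + 32 \cdot 13 \left(-11\right)} = \frac{1}{\left(-112 + 60 \left(-190\right)\right) + 32 \cdot 13 \left(-11\right)} = \frac{1}{\left(-112 - 11400\right) + 416 \left(-11\right)} = \frac{1}{-11512 - 4576} = \frac{1}{-16088} = - \frac{1}{16088}$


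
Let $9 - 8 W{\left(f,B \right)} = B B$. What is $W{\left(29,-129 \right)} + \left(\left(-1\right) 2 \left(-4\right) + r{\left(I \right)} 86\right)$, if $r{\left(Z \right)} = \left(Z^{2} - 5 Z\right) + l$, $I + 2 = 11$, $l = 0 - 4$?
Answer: $681$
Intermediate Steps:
$l = -4$
$W{\left(f,B \right)} = \frac{9}{8} - \frac{B^{2}}{8}$ ($W{\left(f,B \right)} = \frac{9}{8} - \frac{B B}{8} = \frac{9}{8} - \frac{B^{2}}{8}$)
$I = 9$ ($I = -2 + 11 = 9$)
$r{\left(Z \right)} = -4 + Z^{2} - 5 Z$ ($r{\left(Z \right)} = \left(Z^{2} - 5 Z\right) - 4 = -4 + Z^{2} - 5 Z$)
$W{\left(29,-129 \right)} + \left(\left(-1\right) 2 \left(-4\right) + r{\left(I \right)} 86\right) = \left(\frac{9}{8} - \frac{\left(-129\right)^{2}}{8}\right) + \left(\left(-1\right) 2 \left(-4\right) + \left(-4 + 9^{2} - 45\right) 86\right) = \left(\frac{9}{8} - \frac{16641}{8}\right) - \left(-8 - \left(-4 + 81 - 45\right) 86\right) = \left(\frac{9}{8} - \frac{16641}{8}\right) + \left(8 + 32 \cdot 86\right) = -2079 + \left(8 + 2752\right) = -2079 + 2760 = 681$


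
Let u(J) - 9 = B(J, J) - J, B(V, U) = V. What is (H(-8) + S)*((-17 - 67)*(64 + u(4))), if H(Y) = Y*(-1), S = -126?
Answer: 723576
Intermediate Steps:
u(J) = 9 (u(J) = 9 + (J - J) = 9 + 0 = 9)
H(Y) = -Y
(H(-8) + S)*((-17 - 67)*(64 + u(4))) = (-1*(-8) - 126)*((-17 - 67)*(64 + 9)) = (8 - 126)*(-84*73) = -118*(-6132) = 723576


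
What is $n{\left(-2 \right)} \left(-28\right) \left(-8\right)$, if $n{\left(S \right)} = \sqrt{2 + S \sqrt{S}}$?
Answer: $224 \sqrt{2 - 2 i \sqrt{2}} \approx 370.25 - 191.65 i$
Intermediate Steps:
$n{\left(S \right)} = \sqrt{2 + S^{\frac{3}{2}}}$
$n{\left(-2 \right)} \left(-28\right) \left(-8\right) = \sqrt{2 + \left(-2\right)^{\frac{3}{2}}} \left(-28\right) \left(-8\right) = \sqrt{2 - 2 i \sqrt{2}} \left(-28\right) \left(-8\right) = - 28 \sqrt{2 - 2 i \sqrt{2}} \left(-8\right) = 224 \sqrt{2 - 2 i \sqrt{2}}$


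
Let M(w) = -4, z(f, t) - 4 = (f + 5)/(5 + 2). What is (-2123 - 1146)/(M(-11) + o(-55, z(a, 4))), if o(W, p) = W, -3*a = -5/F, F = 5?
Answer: 3269/59 ≈ 55.407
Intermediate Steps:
a = ⅓ (a = -(-5)/(3*5) = -⅓*(-1) = ⅓ ≈ 0.33333)
z(f, t) = 33/7 + f/7 (z(f, t) = 4 + (f + 5)/(5 + 2) = 4 + (5 + f)/7 = 4 + (5 + f)*(⅐) = 4 + (5/7 + f/7) = 33/7 + f/7)
(-2123 - 1146)/(M(-11) + o(-55, z(a, 4))) = (-2123 - 1146)/(-4 - 55) = -3269/(-59) = -3269*(-1/59) = 3269/59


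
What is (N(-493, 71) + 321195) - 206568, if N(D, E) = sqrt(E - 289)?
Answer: 114627 + I*sqrt(218) ≈ 1.1463e+5 + 14.765*I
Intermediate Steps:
N(D, E) = sqrt(-289 + E)
(N(-493, 71) + 321195) - 206568 = (sqrt(-289 + 71) + 321195) - 206568 = (sqrt(-218) + 321195) - 206568 = (I*sqrt(218) + 321195) - 206568 = (321195 + I*sqrt(218)) - 206568 = 114627 + I*sqrt(218)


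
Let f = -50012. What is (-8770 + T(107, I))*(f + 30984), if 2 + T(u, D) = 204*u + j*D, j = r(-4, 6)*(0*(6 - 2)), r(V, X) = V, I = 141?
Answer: -248429568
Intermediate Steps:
j = 0 (j = -0*(6 - 2) = -0*4 = -4*0 = 0)
T(u, D) = -2 + 204*u (T(u, D) = -2 + (204*u + 0*D) = -2 + (204*u + 0) = -2 + 204*u)
(-8770 + T(107, I))*(f + 30984) = (-8770 + (-2 + 204*107))*(-50012 + 30984) = (-8770 + (-2 + 21828))*(-19028) = (-8770 + 21826)*(-19028) = 13056*(-19028) = -248429568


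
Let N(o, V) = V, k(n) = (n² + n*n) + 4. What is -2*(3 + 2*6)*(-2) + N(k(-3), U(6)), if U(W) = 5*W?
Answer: 90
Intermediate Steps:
k(n) = 4 + 2*n² (k(n) = (n² + n²) + 4 = 2*n² + 4 = 4 + 2*n²)
-2*(3 + 2*6)*(-2) + N(k(-3), U(6)) = -2*(3 + 2*6)*(-2) + 5*6 = -2*(3 + 12)*(-2) + 30 = -2*15*(-2) + 30 = -30*(-2) + 30 = 60 + 30 = 90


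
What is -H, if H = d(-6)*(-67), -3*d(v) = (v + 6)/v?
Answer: 0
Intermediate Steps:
d(v) = -(6 + v)/(3*v) (d(v) = -(v + 6)/(3*v) = -(6 + v)/(3*v))
H = 0 (H = ((⅓)*(-6 - 1*(-6))/(-6))*(-67) = ((⅓)*(-⅙)*(-6 + 6))*(-67) = ((⅓)*(-⅙)*0)*(-67) = 0*(-67) = 0)
-H = -1*0 = 0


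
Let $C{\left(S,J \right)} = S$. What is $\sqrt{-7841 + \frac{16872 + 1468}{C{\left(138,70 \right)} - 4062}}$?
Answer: $\frac{i \sqrt{838930054}}{327} \approx 88.576 i$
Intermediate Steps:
$\sqrt{-7841 + \frac{16872 + 1468}{C{\left(138,70 \right)} - 4062}} = \sqrt{-7841 + \frac{16872 + 1468}{138 - 4062}} = \sqrt{-7841 + \frac{18340}{-3924}} = \sqrt{-7841 + 18340 \left(- \frac{1}{3924}\right)} = \sqrt{-7841 - \frac{4585}{981}} = \sqrt{- \frac{7696606}{981}} = \frac{i \sqrt{838930054}}{327}$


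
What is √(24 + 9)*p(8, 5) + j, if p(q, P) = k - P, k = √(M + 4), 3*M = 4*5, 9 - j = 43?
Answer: -34 - 5*√33 + 4*√22 ≈ -43.961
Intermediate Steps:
j = -34 (j = 9 - 1*43 = 9 - 43 = -34)
M = 20/3 (M = (4*5)/3 = (⅓)*20 = 20/3 ≈ 6.6667)
k = 4*√6/3 (k = √(20/3 + 4) = √(32/3) = 4*√6/3 ≈ 3.2660)
p(q, P) = -P + 4*√6/3 (p(q, P) = 4*√6/3 - P = -P + 4*√6/3)
√(24 + 9)*p(8, 5) + j = √(24 + 9)*(-1*5 + 4*√6/3) - 34 = √33*(-5 + 4*√6/3) - 34 = -34 + √33*(-5 + 4*√6/3)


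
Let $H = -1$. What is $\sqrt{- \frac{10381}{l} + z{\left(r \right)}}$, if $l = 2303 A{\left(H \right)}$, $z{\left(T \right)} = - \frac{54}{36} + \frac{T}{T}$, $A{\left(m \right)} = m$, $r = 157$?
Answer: $\frac{3 \sqrt{192794}}{658} \approx 2.0019$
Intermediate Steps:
$z{\left(T \right)} = - \frac{1}{2}$ ($z{\left(T \right)} = \left(-54\right) \frac{1}{36} + 1 = - \frac{3}{2} + 1 = - \frac{1}{2}$)
$l = -2303$ ($l = 2303 \left(-1\right) = -2303$)
$\sqrt{- \frac{10381}{l} + z{\left(r \right)}} = \sqrt{- \frac{10381}{-2303} - \frac{1}{2}} = \sqrt{\left(-10381\right) \left(- \frac{1}{2303}\right) - \frac{1}{2}} = \sqrt{\frac{1483}{329} - \frac{1}{2}} = \sqrt{\frac{2637}{658}} = \frac{3 \sqrt{192794}}{658}$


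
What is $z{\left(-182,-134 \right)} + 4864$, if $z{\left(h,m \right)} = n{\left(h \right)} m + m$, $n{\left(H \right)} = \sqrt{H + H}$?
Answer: $4730 - 268 i \sqrt{91} \approx 4730.0 - 2556.6 i$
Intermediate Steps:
$n{\left(H \right)} = \sqrt{2} \sqrt{H}$ ($n{\left(H \right)} = \sqrt{2 H} = \sqrt{2} \sqrt{H}$)
$z{\left(h,m \right)} = m + m \sqrt{2} \sqrt{h}$ ($z{\left(h,m \right)} = \sqrt{2} \sqrt{h} m + m = m \sqrt{2} \sqrt{h} + m = m + m \sqrt{2} \sqrt{h}$)
$z{\left(-182,-134 \right)} + 4864 = - 134 \left(1 + \sqrt{2} \sqrt{-182}\right) + 4864 = - 134 \left(1 + \sqrt{2} i \sqrt{182}\right) + 4864 = - 134 \left(1 + 2 i \sqrt{91}\right) + 4864 = \left(-134 - 268 i \sqrt{91}\right) + 4864 = 4730 - 268 i \sqrt{91}$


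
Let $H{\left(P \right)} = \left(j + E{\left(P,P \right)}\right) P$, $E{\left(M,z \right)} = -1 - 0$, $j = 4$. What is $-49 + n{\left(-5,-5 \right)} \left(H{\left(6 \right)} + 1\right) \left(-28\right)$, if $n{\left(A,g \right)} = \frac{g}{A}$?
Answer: $-581$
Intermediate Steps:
$E{\left(M,z \right)} = -1$ ($E{\left(M,z \right)} = -1 + 0 = -1$)
$H{\left(P \right)} = 3 P$ ($H{\left(P \right)} = \left(4 - 1\right) P = 3 P$)
$-49 + n{\left(-5,-5 \right)} \left(H{\left(6 \right)} + 1\right) \left(-28\right) = -49 + - \frac{5}{-5} \left(3 \cdot 6 + 1\right) \left(-28\right) = -49 + \left(-5\right) \left(- \frac{1}{5}\right) \left(18 + 1\right) \left(-28\right) = -49 + 1 \cdot 19 \left(-28\right) = -49 + 19 \left(-28\right) = -49 - 532 = -581$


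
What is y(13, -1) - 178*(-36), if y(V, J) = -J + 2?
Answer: 6411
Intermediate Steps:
y(V, J) = 2 - J
y(13, -1) - 178*(-36) = (2 - 1*(-1)) - 178*(-36) = (2 + 1) + 6408 = 3 + 6408 = 6411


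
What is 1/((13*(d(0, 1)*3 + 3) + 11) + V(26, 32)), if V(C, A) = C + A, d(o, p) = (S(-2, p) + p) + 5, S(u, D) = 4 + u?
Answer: 1/420 ≈ 0.0023810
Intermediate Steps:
d(o, p) = 7 + p (d(o, p) = ((4 - 2) + p) + 5 = (2 + p) + 5 = 7 + p)
V(C, A) = A + C
1/((13*(d(0, 1)*3 + 3) + 11) + V(26, 32)) = 1/((13*((7 + 1)*3 + 3) + 11) + (32 + 26)) = 1/((13*(8*3 + 3) + 11) + 58) = 1/((13*(24 + 3) + 11) + 58) = 1/((13*27 + 11) + 58) = 1/((351 + 11) + 58) = 1/(362 + 58) = 1/420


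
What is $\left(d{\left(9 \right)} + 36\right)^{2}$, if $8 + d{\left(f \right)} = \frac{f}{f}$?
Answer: $841$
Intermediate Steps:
$d{\left(f \right)} = -7$ ($d{\left(f \right)} = -8 + \frac{f}{f} = -8 + 1 = -7$)
$\left(d{\left(9 \right)} + 36\right)^{2} = \left(-7 + 36\right)^{2} = 29^{2} = 841$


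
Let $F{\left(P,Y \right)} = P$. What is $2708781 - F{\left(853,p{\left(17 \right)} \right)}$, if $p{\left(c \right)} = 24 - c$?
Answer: $2707928$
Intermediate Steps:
$2708781 - F{\left(853,p{\left(17 \right)} \right)} = 2708781 - 853 = 2707928$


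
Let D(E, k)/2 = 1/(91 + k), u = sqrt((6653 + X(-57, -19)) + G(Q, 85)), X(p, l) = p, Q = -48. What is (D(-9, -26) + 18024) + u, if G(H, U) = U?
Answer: 1171562/65 + sqrt(6681) ≈ 18106.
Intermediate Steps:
u = sqrt(6681) (u = sqrt((6653 - 57) + 85) = sqrt(6596 + 85) = sqrt(6681) ≈ 81.737)
D(E, k) = 2/(91 + k)
(D(-9, -26) + 18024) + u = (2/(91 - 26) + 18024) + sqrt(6681) = (2/65 + 18024) + sqrt(6681) = 1171562/65 + sqrt(6681)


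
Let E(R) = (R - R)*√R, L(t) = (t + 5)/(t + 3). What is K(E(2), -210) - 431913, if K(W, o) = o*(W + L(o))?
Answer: -29816347/69 ≈ -4.3212e+5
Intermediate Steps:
L(t) = (5 + t)/(3 + t)
E(R) = 0 (E(R) = 0*√R = 0)
K(W, o) = o*(W + (5 + o)/(3 + o))
K(E(2), -210) - 431913 = -210*(5 - 210 + 0*(3 - 210))/(3 - 210) - 431913 = -210*(5 - 210 + 0*(-207))/(-207) - 431913 = -210*(-1/207)*(5 - 210 + 0) - 431913 = -210*(-1/207)*(-205) - 431913 = -14350/69 - 431913 = -29816347/69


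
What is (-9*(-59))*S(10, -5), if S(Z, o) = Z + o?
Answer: 2655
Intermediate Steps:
(-9*(-59))*S(10, -5) = (-9*(-59))*(10 - 5) = 531*5 = 2655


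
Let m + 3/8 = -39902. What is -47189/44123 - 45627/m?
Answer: 1041975577/14084899937 ≈ 0.073978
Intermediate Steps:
m = -319219/8 (m = -3/8 - 39902 = -319219/8 ≈ -39902.)
-47189/44123 - 45627/m = -47189/44123 - 45627/(-319219/8) = -47189*1/44123 - 45627*(-8/319219) = -47189/44123 + 365016/319219 = 1041975577/14084899937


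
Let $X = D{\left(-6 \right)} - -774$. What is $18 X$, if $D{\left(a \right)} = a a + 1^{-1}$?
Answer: $14598$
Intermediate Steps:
$D{\left(a \right)} = 1 + a^{2}$ ($D{\left(a \right)} = a^{2} + 1 = 1 + a^{2}$)
$X = 811$ ($X = \left(1 + \left(-6\right)^{2}\right) - -774 = \left(1 + 36\right) + 774 = 37 + 774 = 811$)
$18 X = 18 \cdot 811 = 14598$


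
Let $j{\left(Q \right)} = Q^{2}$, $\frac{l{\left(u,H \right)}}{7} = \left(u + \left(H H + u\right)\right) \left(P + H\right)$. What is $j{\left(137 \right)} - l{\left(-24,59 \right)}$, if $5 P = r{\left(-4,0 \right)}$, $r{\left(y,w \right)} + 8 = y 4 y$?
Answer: $- \frac{8341036}{5} \approx -1.6682 \cdot 10^{6}$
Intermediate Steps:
$r{\left(y,w \right)} = -8 + 4 y^{2}$ ($r{\left(y,w \right)} = -8 + y 4 y = -8 + 4 y y = -8 + 4 y^{2}$)
$P = \frac{56}{5}$ ($P = \frac{-8 + 4 \left(-4\right)^{2}}{5} = \frac{-8 + 4 \cdot 16}{5} = \frac{-8 + 64}{5} = \frac{1}{5} \cdot 56 = \frac{56}{5} \approx 11.2$)
$l{\left(u,H \right)} = 7 \left(\frac{56}{5} + H\right) \left(H^{2} + 2 u\right)$ ($l{\left(u,H \right)} = 7 \left(u + \left(H H + u\right)\right) \left(\frac{56}{5} + H\right) = 7 \left(u + \left(H^{2} + u\right)\right) \left(\frac{56}{5} + H\right) = 7 \left(u + \left(u + H^{2}\right)\right) \left(\frac{56}{5} + H\right) = 7 \left(H^{2} + 2 u\right) \left(\frac{56}{5} + H\right) = 7 \left(\frac{56}{5} + H\right) \left(H^{2} + 2 u\right)$)
$j{\left(137 \right)} - l{\left(-24,59 \right)} = 137^{2} - \left(7 \cdot 59^{3} + \frac{392 \cdot 59^{2}}{5} + \frac{784}{5} \left(-24\right) + 14 \cdot 59 \left(-24\right)\right) = 18769 - \left(7 \cdot 205379 + \frac{392}{5} \cdot 3481 - \frac{18816}{5} - 19824\right) = 18769 - \left(1437653 + \frac{1364552}{5} - \frac{18816}{5} - 19824\right) = 18769 - \frac{8434881}{5} = - \frac{8341036}{5}$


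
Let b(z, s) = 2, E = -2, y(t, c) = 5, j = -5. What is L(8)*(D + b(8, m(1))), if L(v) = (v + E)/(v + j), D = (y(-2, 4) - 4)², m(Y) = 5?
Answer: 6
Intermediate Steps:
D = 1 (D = (5 - 4)² = 1² = 1)
L(v) = (-2 + v)/(-5 + v) (L(v) = (v - 2)/(v - 5) = (-2 + v)/(-5 + v))
L(8)*(D + b(8, m(1))) = ((-2 + 8)/(-5 + 8))*(1 + 2) = (6/3)*3 = ((⅓)*6)*3 = 2*3 = 6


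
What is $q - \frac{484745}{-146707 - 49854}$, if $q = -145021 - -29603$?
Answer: $- \frac{22686192753}{196561} \approx -1.1542 \cdot 10^{5}$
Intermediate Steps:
$q = -115418$ ($q = -145021 + 29603 = -115418$)
$q - \frac{484745}{-146707 - 49854} = -115418 - \frac{484745}{-146707 - 49854} = -115418 - \frac{484745}{-196561} = -115418 - - \frac{484745}{196561} = -115418 + \frac{484745}{196561} = - \frac{22686192753}{196561}$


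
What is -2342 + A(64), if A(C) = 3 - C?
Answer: -2403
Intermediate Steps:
-2342 + A(64) = -2342 + (3 - 1*64) = -2342 + (3 - 64) = -2342 - 61 = -2403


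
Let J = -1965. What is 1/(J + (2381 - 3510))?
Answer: -1/3094 ≈ -0.00032321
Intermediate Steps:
1/(J + (2381 - 3510)) = 1/(-1965 + (2381 - 3510)) = 1/(-1965 - 1129) = 1/(-3094) = -1/3094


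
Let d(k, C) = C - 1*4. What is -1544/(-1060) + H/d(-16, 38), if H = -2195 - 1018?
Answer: -49313/530 ≈ -93.043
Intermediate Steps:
H = -3213
d(k, C) = -4 + C (d(k, C) = C - 4 = -4 + C)
-1544/(-1060) + H/d(-16, 38) = -1544/(-1060) - 3213/(-4 + 38) = -1544*(-1/1060) - 3213/34 = 386/265 - 3213*1/34 = 386/265 - 189/2 = -49313/530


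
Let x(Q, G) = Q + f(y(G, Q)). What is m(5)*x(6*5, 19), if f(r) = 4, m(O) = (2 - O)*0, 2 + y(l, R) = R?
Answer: 0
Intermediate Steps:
y(l, R) = -2 + R
m(O) = 0
x(Q, G) = 4 + Q (x(Q, G) = Q + 4 = 4 + Q)
m(5)*x(6*5, 19) = 0*(4 + 6*5) = 0*(4 + 30) = 0*34 = 0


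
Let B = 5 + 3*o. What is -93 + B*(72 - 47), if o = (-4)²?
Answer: 1232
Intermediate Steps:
o = 16
B = 53 (B = 5 + 3*16 = 5 + 48 = 53)
-93 + B*(72 - 47) = -93 + 53*(72 - 47) = -93 + 53*25 = -93 + 1325 = 1232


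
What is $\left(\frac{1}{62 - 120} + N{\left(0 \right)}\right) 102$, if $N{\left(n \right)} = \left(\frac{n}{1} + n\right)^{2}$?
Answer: $- \frac{51}{29} \approx -1.7586$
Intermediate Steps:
$N{\left(n \right)} = 4 n^{2}$ ($N{\left(n \right)} = \left(n 1 + n\right)^{2} = \left(n + n\right)^{2} = \left(2 n\right)^{2} = 4 n^{2}$)
$\left(\frac{1}{62 - 120} + N{\left(0 \right)}\right) 102 = \left(\frac{1}{62 - 120} + 4 \cdot 0^{2}\right) 102 = \left(\frac{1}{-58} + 4 \cdot 0\right) 102 = \left(- \frac{1}{58} + 0\right) 102 = \left(- \frac{1}{58}\right) 102 = - \frac{51}{29}$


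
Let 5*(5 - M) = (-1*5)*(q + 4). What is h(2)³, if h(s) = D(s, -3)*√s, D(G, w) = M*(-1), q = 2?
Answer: -2662*√2 ≈ -3764.6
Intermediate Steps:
M = 11 (M = 5 - (-1*5)*(2 + 4)/5 = 5 - (-1)*6 = 5 - ⅕*(-30) = 5 + 6 = 11)
D(G, w) = -11 (D(G, w) = 11*(-1) = -11)
h(s) = -11*√s
h(2)³ = (-11*√2)³ = -2662*√2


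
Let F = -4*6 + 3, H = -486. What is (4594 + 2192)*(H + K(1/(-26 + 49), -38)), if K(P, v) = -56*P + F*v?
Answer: 48316320/23 ≈ 2.1007e+6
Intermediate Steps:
F = -21 (F = -24 + 3 = -21)
K(P, v) = -56*P - 21*v
(4594 + 2192)*(H + K(1/(-26 + 49), -38)) = (4594 + 2192)*(-486 + (-56/(-26 + 49) - 21*(-38))) = 6786*(-486 + (-56/23 + 798)) = 6786*(-486 + 18298/23) = 6786*(7120/23) = 48316320/23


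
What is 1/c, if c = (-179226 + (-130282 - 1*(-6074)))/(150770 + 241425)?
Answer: -392195/303434 ≈ -1.2925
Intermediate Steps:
c = -303434/392195 (c = (-179226 + (-130282 + 6074))/392195 = (-179226 - 124208)*(1/392195) = -303434*1/392195 = -303434/392195 ≈ -0.77368)
1/c = 1/(-303434/392195) = -392195/303434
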